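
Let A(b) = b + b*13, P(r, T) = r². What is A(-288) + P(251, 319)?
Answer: 58969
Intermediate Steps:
A(b) = 14*b (A(b) = b + 13*b = 14*b)
A(-288) + P(251, 319) = 14*(-288) + 251² = -4032 + 63001 = 58969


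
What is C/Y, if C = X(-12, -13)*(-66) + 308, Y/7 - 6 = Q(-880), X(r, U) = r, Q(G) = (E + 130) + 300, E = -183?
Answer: 100/161 ≈ 0.62112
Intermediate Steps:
Q(G) = 247 (Q(G) = (-183 + 130) + 300 = -53 + 300 = 247)
Y = 1771 (Y = 42 + 7*247 = 42 + 1729 = 1771)
C = 1100 (C = -12*(-66) + 308 = 792 + 308 = 1100)
C/Y = 1100/1771 = 1100*(1/1771) = 100/161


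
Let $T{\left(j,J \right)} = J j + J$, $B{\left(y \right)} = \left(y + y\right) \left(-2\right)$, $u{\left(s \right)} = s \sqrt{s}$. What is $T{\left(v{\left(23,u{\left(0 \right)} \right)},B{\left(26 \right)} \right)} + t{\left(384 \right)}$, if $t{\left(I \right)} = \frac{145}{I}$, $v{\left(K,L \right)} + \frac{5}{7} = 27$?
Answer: $- \frac{7626761}{2688} \approx -2837.3$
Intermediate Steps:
$u{\left(s \right)} = s^{\frac{3}{2}}$
$v{\left(K,L \right)} = \frac{184}{7}$ ($v{\left(K,L \right)} = - \frac{5}{7} + 27 = \frac{184}{7}$)
$B{\left(y \right)} = - 4 y$ ($B{\left(y \right)} = 2 y \left(-2\right) = - 4 y$)
$T{\left(j,J \right)} = J + J j$
$T{\left(v{\left(23,u{\left(0 \right)} \right)},B{\left(26 \right)} \right)} + t{\left(384 \right)} = \left(-4\right) 26 \left(1 + \frac{184}{7}\right) + \frac{145}{384} = \left(-104\right) \frac{191}{7} + 145 \cdot \frac{1}{384} = - \frac{19864}{7} + \frac{145}{384} = - \frac{7626761}{2688}$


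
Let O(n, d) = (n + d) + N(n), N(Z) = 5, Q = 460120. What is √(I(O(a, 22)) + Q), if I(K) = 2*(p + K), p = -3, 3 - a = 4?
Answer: √460166 ≈ 678.36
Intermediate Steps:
a = -1 (a = 3 - 1*4 = 3 - 4 = -1)
O(n, d) = 5 + d + n (O(n, d) = (n + d) + 5 = (d + n) + 5 = 5 + d + n)
I(K) = -6 + 2*K (I(K) = 2*(-3 + K) = -6 + 2*K)
√(I(O(a, 22)) + Q) = √((-6 + 2*(5 + 22 - 1)) + 460120) = √((-6 + 2*26) + 460120) = √((-6 + 52) + 460120) = √(46 + 460120) = √460166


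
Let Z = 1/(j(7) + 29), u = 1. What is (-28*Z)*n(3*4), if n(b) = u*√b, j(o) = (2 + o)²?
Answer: -28*√3/55 ≈ -0.88177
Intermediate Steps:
Z = 1/110 (Z = 1/((2 + 7)² + 29) = 1/(9² + 29) = 1/(81 + 29) = 1/110 ≈ 0.0090909)
n(b) = √b (n(b) = 1*√b = √b)
(-28*Z)*n(3*4) = (-28*1/110)*√(3*4) = -28*√3/55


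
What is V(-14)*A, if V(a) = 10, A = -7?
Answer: -70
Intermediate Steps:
V(-14)*A = 10*(-7) = -70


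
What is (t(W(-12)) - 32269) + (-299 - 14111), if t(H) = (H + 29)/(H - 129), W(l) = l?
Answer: -6581756/141 ≈ -46679.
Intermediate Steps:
t(H) = (29 + H)/(-129 + H)
(t(W(-12)) - 32269) + (-299 - 14111) = ((29 - 12)/(-129 - 12) - 32269) + (-299 - 14111) = (17/(-141) - 32269) - 14410 = (-1/141*17 - 32269) - 14410 = (-17/141 - 32269) - 14410 = -4549946/141 - 14410 = -6581756/141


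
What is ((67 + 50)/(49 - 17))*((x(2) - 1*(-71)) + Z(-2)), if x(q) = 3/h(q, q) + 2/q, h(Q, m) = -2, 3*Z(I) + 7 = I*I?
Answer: 16263/64 ≈ 254.11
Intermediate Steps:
Z(I) = -7/3 + I²/3 (Z(I) = -7/3 + (I*I)/3 = -7/3 + I²/3)
x(q) = -3/2 + 2/q (x(q) = 3/(-2) + 2/q = 3*(-½) + 2/q = -3/2 + 2/q)
((67 + 50)/(49 - 17))*((x(2) - 1*(-71)) + Z(-2)) = ((67 + 50)/(49 - 17))*(((-3/2 + 2/2) - 1*(-71)) + (-7/3 + (⅓)*(-2)²)) = (117/32)*(((-3/2 + 2*(½)) + 71) + (-7/3 + (⅓)*4)) = (117*(1/32))*(((-3/2 + 1) + 71) + (-7/3 + 4/3)) = 117*((-½ + 71) - 1)/32 = 117*(141/2 - 1)/32 = (117/32)*(139/2) = 16263/64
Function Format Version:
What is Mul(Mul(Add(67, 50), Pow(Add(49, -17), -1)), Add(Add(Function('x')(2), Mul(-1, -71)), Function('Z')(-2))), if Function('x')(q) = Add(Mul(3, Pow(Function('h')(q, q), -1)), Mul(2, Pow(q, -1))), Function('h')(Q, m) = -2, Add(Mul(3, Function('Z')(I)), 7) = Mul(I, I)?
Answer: Rational(16263, 64) ≈ 254.11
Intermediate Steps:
Function('Z')(I) = Add(Rational(-7, 3), Mul(Rational(1, 3), Pow(I, 2))) (Function('Z')(I) = Add(Rational(-7, 3), Mul(Rational(1, 3), Mul(I, I))) = Add(Rational(-7, 3), Mul(Rational(1, 3), Pow(I, 2))))
Function('x')(q) = Add(Rational(-3, 2), Mul(2, Pow(q, -1))) (Function('x')(q) = Add(Mul(3, Pow(-2, -1)), Mul(2, Pow(q, -1))) = Add(Mul(3, Rational(-1, 2)), Mul(2, Pow(q, -1))) = Add(Rational(-3, 2), Mul(2, Pow(q, -1))))
Mul(Mul(Add(67, 50), Pow(Add(49, -17), -1)), Add(Add(Function('x')(2), Mul(-1, -71)), Function('Z')(-2))) = Mul(Mul(Add(67, 50), Pow(Add(49, -17), -1)), Add(Add(Add(Rational(-3, 2), Mul(2, Pow(2, -1))), Mul(-1, -71)), Add(Rational(-7, 3), Mul(Rational(1, 3), Pow(-2, 2))))) = Mul(Mul(117, Pow(32, -1)), Add(Add(Add(Rational(-3, 2), Mul(2, Rational(1, 2))), 71), Add(Rational(-7, 3), Mul(Rational(1, 3), 4)))) = Mul(Mul(117, Rational(1, 32)), Add(Add(Add(Rational(-3, 2), 1), 71), Add(Rational(-7, 3), Rational(4, 3)))) = Mul(Rational(117, 32), Add(Add(Rational(-1, 2), 71), -1)) = Mul(Rational(117, 32), Add(Rational(141, 2), -1)) = Mul(Rational(117, 32), Rational(139, 2)) = Rational(16263, 64)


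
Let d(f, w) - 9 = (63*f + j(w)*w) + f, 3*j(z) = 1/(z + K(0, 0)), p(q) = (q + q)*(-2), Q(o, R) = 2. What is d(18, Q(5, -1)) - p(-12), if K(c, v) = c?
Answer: 3340/3 ≈ 1113.3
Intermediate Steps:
p(q) = -4*q (p(q) = (2*q)*(-2) = -4*q)
j(z) = 1/(3*z) (j(z) = 1/(3*(z + 0)) = 1/(3*z))
d(f, w) = 28/3 + 64*f (d(f, w) = 9 + ((63*f + (1/(3*w))*w) + f) = 9 + ((63*f + ⅓) + f) = 9 + ((⅓ + 63*f) + f) = 9 + (⅓ + 64*f) = 28/3 + 64*f)
d(18, Q(5, -1)) - p(-12) = (28/3 + 64*18) - (-4)*(-12) = (28/3 + 1152) - 1*48 = 3484/3 - 48 = 3340/3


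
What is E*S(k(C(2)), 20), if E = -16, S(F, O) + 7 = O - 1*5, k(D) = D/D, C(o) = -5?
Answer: -128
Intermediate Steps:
k(D) = 1
S(F, O) = -12 + O (S(F, O) = -7 + (O - 1*5) = -7 + (O - 5) = -7 + (-5 + O) = -12 + O)
E*S(k(C(2)), 20) = -16*(-12 + 20) = -16*8 = -128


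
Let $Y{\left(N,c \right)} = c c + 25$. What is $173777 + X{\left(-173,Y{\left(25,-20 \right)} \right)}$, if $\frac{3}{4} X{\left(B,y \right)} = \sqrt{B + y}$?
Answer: $173777 + 8 \sqrt{7} \approx 1.738 \cdot 10^{5}$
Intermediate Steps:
$Y{\left(N,c \right)} = 25 + c^{2}$ ($Y{\left(N,c \right)} = c^{2} + 25 = 25 + c^{2}$)
$X{\left(B,y \right)} = \frac{4 \sqrt{B + y}}{3}$
$173777 + X{\left(-173,Y{\left(25,-20 \right)} \right)} = 173777 + \frac{4 \sqrt{-173 + \left(25 + \left(-20\right)^{2}\right)}}{3} = 173777 + \frac{4 \sqrt{-173 + \left(25 + 400\right)}}{3} = 173777 + \frac{4 \sqrt{-173 + 425}}{3} = 173777 + \frac{4 \sqrt{252}}{3} = 173777 + \frac{4 \cdot 6 \sqrt{7}}{3} = 173777 + 8 \sqrt{7}$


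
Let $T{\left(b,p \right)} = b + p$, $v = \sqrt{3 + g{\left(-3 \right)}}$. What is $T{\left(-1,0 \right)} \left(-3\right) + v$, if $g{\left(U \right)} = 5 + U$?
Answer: $3 + \sqrt{5} \approx 5.2361$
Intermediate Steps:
$v = \sqrt{5}$ ($v = \sqrt{3 + \left(5 - 3\right)} = \sqrt{3 + 2} = \sqrt{5} \approx 2.2361$)
$T{\left(-1,0 \right)} \left(-3\right) + v = \left(-1 + 0\right) \left(-3\right) + \sqrt{5} = \left(-1\right) \left(-3\right) + \sqrt{5} = 3 + \sqrt{5}$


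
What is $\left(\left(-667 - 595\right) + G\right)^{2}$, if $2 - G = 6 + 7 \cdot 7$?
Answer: $1729225$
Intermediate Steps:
$G = -53$ ($G = 2 - \left(6 + 7 \cdot 7\right) = 2 - \left(6 + 49\right) = 2 - 55 = -53$)
$\left(\left(-667 - 595\right) + G\right)^{2} = \left(\left(-667 - 595\right) - 53\right)^{2} = \left(-1262 - 53\right)^{2} = \left(-1315\right)^{2} = 1729225$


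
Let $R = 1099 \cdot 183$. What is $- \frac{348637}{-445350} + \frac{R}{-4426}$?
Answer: $- \frac{22006097147}{492779775} \approx -44.657$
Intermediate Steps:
$R = 201117$
$- \frac{348637}{-445350} + \frac{R}{-4426} = - \frac{348637}{-445350} + \frac{201117}{-4426} = \left(-348637\right) \left(- \frac{1}{445350}\right) + 201117 \left(- \frac{1}{4426}\right) = \frac{348637}{445350} - \frac{201117}{4426} = - \frac{22006097147}{492779775}$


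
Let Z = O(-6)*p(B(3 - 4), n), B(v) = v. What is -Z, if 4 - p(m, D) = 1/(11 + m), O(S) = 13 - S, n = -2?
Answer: -741/10 ≈ -74.100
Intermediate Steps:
p(m, D) = 4 - 1/(11 + m)
Z = 741/10 (Z = (13 - 1*(-6))*((43 + 4*(3 - 4))/(11 + (3 - 4))) = (13 + 6)*((43 + 4*(-1))/(11 - 1)) = 19*((43 - 4)/10) = 19*((1/10)*39) = 19*(39/10) = 741/10 ≈ 74.100)
-Z = -1*741/10 = -741/10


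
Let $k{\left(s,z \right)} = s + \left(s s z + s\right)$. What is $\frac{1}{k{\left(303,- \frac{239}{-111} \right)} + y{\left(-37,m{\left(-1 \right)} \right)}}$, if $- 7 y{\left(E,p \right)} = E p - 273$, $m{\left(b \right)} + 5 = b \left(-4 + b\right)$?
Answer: $\frac{37}{7337982} \approx 5.0423 \cdot 10^{-6}$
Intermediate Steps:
$m{\left(b \right)} = -5 + b \left(-4 + b\right)$
$y{\left(E,p \right)} = 39 - \frac{E p}{7}$ ($y{\left(E,p \right)} = - \frac{E p - 273}{7} = - \frac{-273 + E p}{7} = 39 - \frac{E p}{7}$)
$k{\left(s,z \right)} = 2 s + z s^{2}$ ($k{\left(s,z \right)} = s + \left(s^{2} z + s\right) = s + \left(z s^{2} + s\right) = s + \left(s + z s^{2}\right) = 2 s + z s^{2}$)
$\frac{1}{k{\left(303,- \frac{239}{-111} \right)} + y{\left(-37,m{\left(-1 \right)} \right)}} = \frac{1}{303 \left(2 + 303 \left(- \frac{239}{-111}\right)\right) + \left(39 - - \frac{37 \left(-5 + \left(-1\right)^{2} - -4\right)}{7}\right)} = \frac{1}{303 \left(2 + 303 \left(\left(-239\right) \left(- \frac{1}{111}\right)\right)\right) + \left(39 - - \frac{37 \left(-5 + 1 + 4\right)}{7}\right)} = \frac{1}{303 \left(2 + 303 \cdot \frac{239}{111}\right) + \left(39 - \left(- \frac{37}{7}\right) 0\right)} = \frac{1}{303 \left(2 + \frac{24139}{37}\right) + \left(39 + 0\right)} = \frac{1}{303 \cdot \frac{24213}{37} + 39} = \frac{1}{\frac{7336539}{37} + 39} = \frac{1}{\frac{7337982}{37}} = \frac{37}{7337982}$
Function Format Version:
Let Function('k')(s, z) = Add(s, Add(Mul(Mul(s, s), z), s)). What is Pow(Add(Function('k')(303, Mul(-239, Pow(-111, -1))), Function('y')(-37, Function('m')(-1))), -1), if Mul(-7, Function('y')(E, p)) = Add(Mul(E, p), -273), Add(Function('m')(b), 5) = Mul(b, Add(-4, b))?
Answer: Rational(37, 7337982) ≈ 5.0423e-6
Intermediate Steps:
Function('m')(b) = Add(-5, Mul(b, Add(-4, b)))
Function('y')(E, p) = Add(39, Mul(Rational(-1, 7), E, p)) (Function('y')(E, p) = Mul(Rational(-1, 7), Add(Mul(E, p), -273)) = Mul(Rational(-1, 7), Add(-273, Mul(E, p))) = Add(39, Mul(Rational(-1, 7), E, p)))
Function('k')(s, z) = Add(Mul(2, s), Mul(z, Pow(s, 2))) (Function('k')(s, z) = Add(s, Add(Mul(Pow(s, 2), z), s)) = Add(s, Add(Mul(z, Pow(s, 2)), s)) = Add(s, Add(s, Mul(z, Pow(s, 2)))) = Add(Mul(2, s), Mul(z, Pow(s, 2))))
Pow(Add(Function('k')(303, Mul(-239, Pow(-111, -1))), Function('y')(-37, Function('m')(-1))), -1) = Pow(Add(Mul(303, Add(2, Mul(303, Mul(-239, Pow(-111, -1))))), Add(39, Mul(Rational(-1, 7), -37, Add(-5, Pow(-1, 2), Mul(-4, -1))))), -1) = Pow(Add(Mul(303, Add(2, Mul(303, Mul(-239, Rational(-1, 111))))), Add(39, Mul(Rational(-1, 7), -37, Add(-5, 1, 4)))), -1) = Pow(Add(Mul(303, Add(2, Mul(303, Rational(239, 111)))), Add(39, Mul(Rational(-1, 7), -37, 0))), -1) = Pow(Add(Mul(303, Add(2, Rational(24139, 37))), Add(39, 0)), -1) = Pow(Add(Mul(303, Rational(24213, 37)), 39), -1) = Pow(Add(Rational(7336539, 37), 39), -1) = Pow(Rational(7337982, 37), -1) = Rational(37, 7337982)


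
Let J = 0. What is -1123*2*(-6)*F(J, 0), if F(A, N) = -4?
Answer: -53904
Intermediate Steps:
-1123*2*(-6)*F(J, 0) = -1123*2*(-6)*(-4) = -(-13476)*(-4) = -1123*48 = -53904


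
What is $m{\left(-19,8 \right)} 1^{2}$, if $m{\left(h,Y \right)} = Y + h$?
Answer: $-11$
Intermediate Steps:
$m{\left(-19,8 \right)} 1^{2} = \left(8 - 19\right) 1^{2} = \left(-11\right) 1 = -11$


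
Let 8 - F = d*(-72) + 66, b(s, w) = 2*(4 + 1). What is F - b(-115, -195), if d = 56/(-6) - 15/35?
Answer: -5396/7 ≈ -770.86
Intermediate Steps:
b(s, w) = 10 (b(s, w) = 2*5 = 10)
d = -205/21 (d = 56*(-⅙) - 15*1/35 = -28/3 - 3/7 = -205/21 ≈ -9.7619)
F = -5326/7 (F = 8 - (-205/21*(-72) + 66) = 8 - (4920/7 + 66) = 8 - 1*5382/7 = 8 - 5382/7 = -5326/7 ≈ -760.86)
F - b(-115, -195) = -5326/7 - 1*10 = -5326/7 - 10 = -5396/7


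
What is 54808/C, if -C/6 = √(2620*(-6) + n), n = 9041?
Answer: 27404*I*√6679/20037 ≈ 111.77*I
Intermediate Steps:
C = -6*I*√6679 (C = -6*√(2620*(-6) + 9041) = -6*√(-15720 + 9041) = -6*I*√6679 ≈ -490.35*I)
54808/C = 54808/((-6*I*√6679)) = 54808*(I*√6679/40074) = 27404*I*√6679/20037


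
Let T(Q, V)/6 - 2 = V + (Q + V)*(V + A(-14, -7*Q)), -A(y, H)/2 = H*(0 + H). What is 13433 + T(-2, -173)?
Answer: 605657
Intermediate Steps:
A(y, H) = -2*H² (A(y, H) = -2*H*(0 + H) = -2*H*H = -2*H²)
T(Q, V) = 12 + 6*V + 6*(Q + V)*(V - 98*Q²) (T(Q, V) = 12 + 6*(V + (Q + V)*(V - 2*49*Q²)) = 12 + 6*(V + (Q + V)*(V - 98*Q²)) = 12 + (6*V + 6*(Q + V)*(V - 98*Q²)) = 12 + 6*V + 6*(Q + V)*(V - 98*Q²))
13433 + T(-2, -173) = 13433 + (12 - 588*(-2)³ + 6*(-173) + 6*(-173)² - 588*(-173)*(-2)² + 6*(-2)*(-173)) = 13433 + (12 - 588*(-8) - 1038 + 6*29929 - 588*(-173)*4 + 2076) = 13433 + (12 + 4704 - 1038 + 179574 + 406896 + 2076) = 13433 + 592224 = 605657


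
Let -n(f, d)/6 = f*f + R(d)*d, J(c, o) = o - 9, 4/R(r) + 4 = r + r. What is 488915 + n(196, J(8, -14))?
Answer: 6460199/25 ≈ 2.5841e+5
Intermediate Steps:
R(r) = 4/(-4 + 2*r) (R(r) = 4/(-4 + (r + r)) = 4/(-4 + 2*r))
J(c, o) = -9 + o
n(f, d) = -6*f**2 - 12*d/(-2 + d) (n(f, d) = -6*(f*f + (2/(-2 + d))*d) = -6*(f**2 + 2*d/(-2 + d)) = -6*f**2 - 12*d/(-2 + d))
488915 + n(196, J(8, -14)) = 488915 + 6*(-2*(-9 - 14) + 196**2*(2 - (-9 - 14)))/(-2 + (-9 - 14)) = 488915 + 6*(-2*(-23) + 38416*(2 - 1*(-23)))/(-2 - 23) = 488915 + 6*(46 + 38416*(2 + 23))/(-25) = 488915 + 6*(-1/25)*(46 + 38416*25) = 488915 + 6*(-1/25)*(46 + 960400) = 488915 + 6*(-1/25)*960446 = 488915 - 5762676/25 = 6460199/25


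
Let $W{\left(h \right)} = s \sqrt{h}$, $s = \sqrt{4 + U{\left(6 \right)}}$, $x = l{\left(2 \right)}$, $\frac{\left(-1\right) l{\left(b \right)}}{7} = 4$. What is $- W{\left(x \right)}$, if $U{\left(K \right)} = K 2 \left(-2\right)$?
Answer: $4 \sqrt{35} \approx 23.664$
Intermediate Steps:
$U{\left(K \right)} = - 4 K$ ($U{\left(K \right)} = 2 K \left(-2\right) = - 4 K$)
$l{\left(b \right)} = -28$ ($l{\left(b \right)} = \left(-7\right) 4 = -28$)
$x = -28$
$s = 2 i \sqrt{5}$ ($s = \sqrt{4 - 24} = \sqrt{-20} = 2 i \sqrt{5} \approx 4.4721 i$)
$W{\left(h \right)} = 2 i \sqrt{5} \sqrt{h}$
$- W{\left(x \right)} = - 2 i \sqrt{5} \sqrt{-28} = - 2 i \sqrt{5} \cdot 2 i \sqrt{7} = - \left(-4\right) \sqrt{35} = 4 \sqrt{35}$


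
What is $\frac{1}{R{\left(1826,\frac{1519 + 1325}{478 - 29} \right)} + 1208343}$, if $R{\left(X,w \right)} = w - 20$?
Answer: $\frac{449}{542539871} \approx 8.2759 \cdot 10^{-7}$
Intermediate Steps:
$R{\left(X,w \right)} = -20 + w$ ($R{\left(X,w \right)} = w - 20 = -20 + w$)
$\frac{1}{R{\left(1826,\frac{1519 + 1325}{478 - 29} \right)} + 1208343} = \frac{1}{\left(-20 + \frac{1519 + 1325}{478 - 29}\right) + 1208343} = \frac{1}{\left(-20 + \frac{2844}{478 - 29}\right) + 1208343} = \frac{1}{\left(-20 + \frac{2844}{449}\right) + 1208343} = \frac{1}{- \frac{6136}{449} + 1208343} = \frac{1}{\frac{542539871}{449}} = \frac{449}{542539871}$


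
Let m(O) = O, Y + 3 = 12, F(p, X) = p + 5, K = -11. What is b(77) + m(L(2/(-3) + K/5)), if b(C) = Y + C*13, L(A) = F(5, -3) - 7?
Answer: 1013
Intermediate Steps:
F(p, X) = 5 + p
L(A) = 3 (L(A) = (5 + 5) - 7 = 10 - 7 = 3)
Y = 9 (Y = -3 + 12 = 9)
b(C) = 9 + 13*C (b(C) = 9 + C*13 = 9 + 13*C)
b(77) + m(L(2/(-3) + K/5)) = (9 + 13*77) + 3 = (9 + 1001) + 3 = 1010 + 3 = 1013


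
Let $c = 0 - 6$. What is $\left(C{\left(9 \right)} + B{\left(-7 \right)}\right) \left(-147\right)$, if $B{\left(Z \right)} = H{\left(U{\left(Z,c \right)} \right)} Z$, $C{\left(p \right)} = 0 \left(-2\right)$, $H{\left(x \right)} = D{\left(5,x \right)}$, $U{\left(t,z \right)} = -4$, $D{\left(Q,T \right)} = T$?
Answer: $-4116$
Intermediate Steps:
$c = -6$ ($c = 0 - 6 = -6$)
$H{\left(x \right)} = x$
$C{\left(p \right)} = 0$
$B{\left(Z \right)} = - 4 Z$
$\left(C{\left(9 \right)} + B{\left(-7 \right)}\right) \left(-147\right) = \left(0 - -28\right) \left(-147\right) = \left(0 + 28\right) \left(-147\right) = 28 \left(-147\right) = -4116$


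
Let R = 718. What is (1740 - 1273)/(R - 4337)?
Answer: -467/3619 ≈ -0.12904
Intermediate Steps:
(1740 - 1273)/(R - 4337) = (1740 - 1273)/(718 - 4337) = 467/(-3619) = 467*(-1/3619) = -467/3619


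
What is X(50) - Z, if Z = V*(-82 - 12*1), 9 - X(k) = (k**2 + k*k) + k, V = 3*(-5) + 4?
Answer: -6075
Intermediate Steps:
V = -11 (V = -15 + 4 = -11)
X(k) = 9 - k - 2*k**2 (X(k) = 9 - ((k**2 + k*k) + k) = 9 - ((k**2 + k**2) + k) = 9 - (2*k**2 + k) = 9 - (k + 2*k**2) = 9 + (-k - 2*k**2) = 9 - k - 2*k**2)
Z = 1034 (Z = -11*(-82 - 12*1) = -11*(-82 - 12) = -11*(-94) = 1034)
X(50) - Z = (9 - 1*50 - 2*50**2) - 1*1034 = (9 - 50 - 2*2500) - 1034 = (9 - 50 - 5000) - 1034 = -5041 - 1034 = -6075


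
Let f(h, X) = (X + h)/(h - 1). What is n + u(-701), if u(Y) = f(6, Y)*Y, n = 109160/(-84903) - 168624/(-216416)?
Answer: 111898168872899/1148397978 ≈ 97439.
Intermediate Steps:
n = -581705443/1148397978 (n = 109160*(-1/84903) - 168624*(-1/216416) = -109160/84903 + 10539/13526 = -581705443/1148397978 ≈ -0.50654)
f(h, X) = (X + h)/(-1 + h)
u(Y) = Y*(6/5 + Y/5) (u(Y) = ((Y + 6)/(-1 + 6))*Y = ((6 + Y)/5)*Y = (6/5 + Y/5)*Y = Y*(6/5 + Y/5))
n + u(-701) = -581705443/1148397978 + (1/5)*(-701)*(6 - 701) = -581705443/1148397978 + (1/5)*(-701)*(-695) = -581705443/1148397978 + 97439 = 111898168872899/1148397978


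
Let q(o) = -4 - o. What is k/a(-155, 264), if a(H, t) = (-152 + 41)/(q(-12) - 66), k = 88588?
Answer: 5138104/111 ≈ 46289.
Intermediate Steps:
a(H, t) = 111/58 (a(H, t) = (-152 + 41)/((-4 - 1*(-12)) - 66) = -111/((-4 + 12) - 66) = -111/(8 - 66) = -111/(-58) = -111*(-1/58) = 111/58)
k/a(-155, 264) = 88588/(111/58) = 88588*(58/111) = 5138104/111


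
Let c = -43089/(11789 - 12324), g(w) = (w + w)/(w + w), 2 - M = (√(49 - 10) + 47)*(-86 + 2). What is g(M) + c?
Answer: 43624/535 ≈ 81.540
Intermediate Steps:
M = 3950 + 84*√39 (M = 2 - (√(49 - 10) + 47)*(-86 + 2) = 2 - (√39 + 47)*(-84) = 2 - (47 + √39)*(-84) = 2 - (-3948 - 84*√39) = 2 + (3948 + 84*√39) = 3950 + 84*√39 ≈ 4474.6)
g(w) = 1 (g(w) = (2*w)/((2*w)) = (2*w)*(1/(2*w)) = 1)
c = 43089/535 (c = -43089/(-535) = -43089*(-1/535) = 43089/535 ≈ 80.540)
g(M) + c = 1 + 43089/535 = 43624/535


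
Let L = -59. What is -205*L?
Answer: 12095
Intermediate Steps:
-205*L = -205*(-59) = 12095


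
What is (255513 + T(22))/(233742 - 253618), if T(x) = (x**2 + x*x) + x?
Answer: -256503/19876 ≈ -12.905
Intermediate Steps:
T(x) = x + 2*x**2 (T(x) = (x**2 + x**2) + x = 2*x**2 + x = x + 2*x**2)
(255513 + T(22))/(233742 - 253618) = (255513 + 22*(1 + 2*22))/(233742 - 253618) = (255513 + 22*(1 + 44))/(-19876) = (255513 + 22*45)*(-1/19876) = (255513 + 990)*(-1/19876) = 256503*(-1/19876) = -256503/19876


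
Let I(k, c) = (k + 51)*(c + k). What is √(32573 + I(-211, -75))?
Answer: √78333 ≈ 279.88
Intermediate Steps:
I(k, c) = (51 + k)*(c + k)
√(32573 + I(-211, -75)) = √(32573 + ((-211)² + 51*(-75) + 51*(-211) - 75*(-211))) = √(32573 + (44521 - 3825 - 10761 + 15825)) = √(32573 + 45760) = √78333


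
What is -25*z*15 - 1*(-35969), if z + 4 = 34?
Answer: 24719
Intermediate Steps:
z = 30 (z = -4 + 34 = 30)
-25*z*15 - 1*(-35969) = -25*30*15 - 1*(-35969) = -750*15 + 35969 = -11250 + 35969 = 24719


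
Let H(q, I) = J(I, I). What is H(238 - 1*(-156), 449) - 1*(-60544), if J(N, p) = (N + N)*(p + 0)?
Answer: 463746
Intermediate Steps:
J(N, p) = 2*N*p (J(N, p) = (2*N)*p = 2*N*p)
H(q, I) = 2*I² (H(q, I) = 2*I*I = 2*I²)
H(238 - 1*(-156), 449) - 1*(-60544) = 2*449² - 1*(-60544) = 2*201601 + 60544 = 403202 + 60544 = 463746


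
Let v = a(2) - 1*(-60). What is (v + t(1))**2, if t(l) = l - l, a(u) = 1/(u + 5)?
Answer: 177241/49 ≈ 3617.2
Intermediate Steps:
a(u) = 1/(5 + u)
t(l) = 0
v = 421/7 (v = 1/(5 + 2) - 1*(-60) = 1/7 + 60 = 421/7 ≈ 60.143)
(v + t(1))**2 = (421/7 + 0)**2 = (421/7)**2 = 177241/49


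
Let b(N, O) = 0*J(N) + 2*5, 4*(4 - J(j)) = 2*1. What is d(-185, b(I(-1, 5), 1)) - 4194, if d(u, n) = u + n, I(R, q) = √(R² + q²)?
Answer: -4369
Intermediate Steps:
J(j) = 7/2 (J(j) = 4 - 1/2 = 4 - ¼*2 = 4 - ½ = 7/2)
b(N, O) = 10 (b(N, O) = 0*(7/2) + 2*5 = 0 + 10 = 10)
d(u, n) = n + u
d(-185, b(I(-1, 5), 1)) - 4194 = (10 - 185) - 4194 = -175 - 4194 = -4369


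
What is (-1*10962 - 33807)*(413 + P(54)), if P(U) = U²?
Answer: -149036001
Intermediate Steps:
(-1*10962 - 33807)*(413 + P(54)) = (-1*10962 - 33807)*(413 + 54²) = (-10962 - 33807)*(413 + 2916) = -44769*3329 = -149036001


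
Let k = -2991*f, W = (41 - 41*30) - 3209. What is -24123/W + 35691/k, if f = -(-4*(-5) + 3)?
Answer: 201829173/33616846 ≈ 6.0038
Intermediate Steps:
f = -23 (f = -(20 + 3) = -1*23 = -23)
W = -4398 (W = (41 - 1230) - 3209 = -1189 - 3209 = -4398)
k = 68793 (k = -2991*(-23) = 68793)
-24123/W + 35691/k = -24123/(-4398) + 35691/68793 = -24123*(-1/4398) + 35691*(1/68793) = 8041/1466 + 11897/22931 = 201829173/33616846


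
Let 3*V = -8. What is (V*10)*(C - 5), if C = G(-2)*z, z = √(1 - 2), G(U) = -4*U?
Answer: 400/3 - 640*I/3 ≈ 133.33 - 213.33*I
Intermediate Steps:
V = -8/3 (V = (⅓)*(-8) = -8/3 ≈ -2.6667)
z = I (z = √(-1) = I ≈ 1.0*I)
C = 8*I (C = (-4*(-2))*I = 8*I ≈ 8.0*I)
(V*10)*(C - 5) = (-8/3*10)*(8*I - 5) = -80*(-5 + 8*I)/3 = 400/3 - 640*I/3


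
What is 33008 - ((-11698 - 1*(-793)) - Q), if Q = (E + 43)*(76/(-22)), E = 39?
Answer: 479927/11 ≈ 43630.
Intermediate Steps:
Q = -3116/11 (Q = (39 + 43)*(76/(-22)) = 82*(76*(-1/22)) = 82*(-38/11) = -3116/11 ≈ -283.27)
33008 - ((-11698 - 1*(-793)) - Q) = 33008 - ((-11698 - 1*(-793)) - 1*(-3116/11)) = 33008 - ((-11698 + 793) + 3116/11) = 33008 - (-10905 + 3116/11) = 33008 - 1*(-116839/11) = 33008 + 116839/11 = 479927/11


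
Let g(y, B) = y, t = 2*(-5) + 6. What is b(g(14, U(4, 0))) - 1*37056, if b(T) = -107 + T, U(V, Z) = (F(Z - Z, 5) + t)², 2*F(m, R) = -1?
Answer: -37149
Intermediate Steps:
F(m, R) = -½ (F(m, R) = (½)*(-1) = -½)
t = -4 (t = -10 + 6 = -4)
U(V, Z) = 81/4 (U(V, Z) = (-½ - 4)² = (-9/2)² = 81/4)
b(g(14, U(4, 0))) - 1*37056 = (-107 + 14) - 1*37056 = -93 - 37056 = -37149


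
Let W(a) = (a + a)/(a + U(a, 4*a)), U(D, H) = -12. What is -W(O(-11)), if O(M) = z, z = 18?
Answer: -6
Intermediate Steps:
O(M) = 18
W(a) = 2*a/(-12 + a) (W(a) = (a + a)/(a - 12) = (2*a)/(-12 + a) = 2*a/(-12 + a))
-W(O(-11)) = -2*18/(-12 + 18) = -2*18/6 = -1*6 = -6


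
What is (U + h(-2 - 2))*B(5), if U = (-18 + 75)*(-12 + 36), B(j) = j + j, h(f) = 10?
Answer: 13780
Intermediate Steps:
B(j) = 2*j
U = 1368 (U = 57*24 = 1368)
(U + h(-2 - 2))*B(5) = (1368 + 10)*(2*5) = 1378*10 = 13780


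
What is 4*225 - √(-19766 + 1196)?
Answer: 900 - I*√18570 ≈ 900.0 - 136.27*I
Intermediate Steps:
4*225 - √(-19766 + 1196) = 900 - √(-18570) = 900 - I*√18570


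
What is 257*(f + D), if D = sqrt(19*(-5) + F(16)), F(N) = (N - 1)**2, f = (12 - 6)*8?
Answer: 12336 + 257*sqrt(130) ≈ 15266.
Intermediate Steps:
f = 48 (f = 6*8 = 48)
F(N) = (-1 + N)**2
D = sqrt(130) (D = sqrt(19*(-5) + (-1 + 16)**2) = sqrt(-95 + 15**2) = sqrt(-95 + 225) = sqrt(130) ≈ 11.402)
257*(f + D) = 257*(48 + sqrt(130)) = 12336 + 257*sqrt(130)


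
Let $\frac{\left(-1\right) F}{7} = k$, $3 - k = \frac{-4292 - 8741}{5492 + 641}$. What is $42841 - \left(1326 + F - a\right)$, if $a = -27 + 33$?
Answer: $\frac{254868317}{6133} \approx 41557.0$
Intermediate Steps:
$a = 6$
$k = \frac{31432}{6133}$ ($k = 3 - \frac{-4292 - 8741}{5492 + 641} = 3 - - \frac{13033}{6133} = 3 + \frac{13033}{6133} = \frac{31432}{6133} \approx 5.1251$)
$F = - \frac{220024}{6133}$ ($F = \left(-7\right) \frac{31432}{6133} = - \frac{220024}{6133} \approx -35.875$)
$42841 - \left(1326 + F - a\right) = 42841 + \left(\left(\left(-26\right) 51 + 6\right) - - \frac{220024}{6133}\right) = 42841 + \left(\left(-1326 + 6\right) + \frac{220024}{6133}\right) = 42841 + \left(-1320 + \frac{220024}{6133}\right) = 42841 - \frac{7875536}{6133} = \frac{254868317}{6133}$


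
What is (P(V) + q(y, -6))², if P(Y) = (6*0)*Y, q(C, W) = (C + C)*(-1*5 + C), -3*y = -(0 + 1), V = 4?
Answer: 784/81 ≈ 9.6790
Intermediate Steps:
y = ⅓ (y = -(-1)*(0 + 1)/3 = -(-1)/3 = -⅓*(-1) = ⅓ ≈ 0.33333)
q(C, W) = 2*C*(-5 + C) (q(C, W) = (2*C)*(-5 + C) = 2*C*(-5 + C))
P(Y) = 0 (P(Y) = 0*Y = 0)
(P(V) + q(y, -6))² = (0 + 2*(⅓)*(-5 + ⅓))² = (0 + 2*(⅓)*(-14/3))² = (0 - 28/9)² = (-28/9)² = 784/81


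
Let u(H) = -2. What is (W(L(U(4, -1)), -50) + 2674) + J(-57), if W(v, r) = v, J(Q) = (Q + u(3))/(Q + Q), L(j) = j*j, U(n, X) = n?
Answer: 306719/114 ≈ 2690.5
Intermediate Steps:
L(j) = j²
J(Q) = (-2 + Q)/(2*Q) (J(Q) = (Q - 2)/(Q + Q) = (-2 + Q)/((2*Q)) = (-2 + Q)*(1/(2*Q)) = (-2 + Q)/(2*Q))
(W(L(U(4, -1)), -50) + 2674) + J(-57) = (4² + 2674) + (½)*(-2 - 57)/(-57) = (16 + 2674) + (½)*(-1/57)*(-59) = 2690 + 59/114 = 306719/114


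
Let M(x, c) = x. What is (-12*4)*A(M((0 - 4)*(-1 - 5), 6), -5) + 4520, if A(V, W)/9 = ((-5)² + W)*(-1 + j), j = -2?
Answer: 30440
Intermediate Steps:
A(V, W) = -675 - 27*W (A(V, W) = 9*(((-5)² + W)*(-1 - 2)) = 9*((25 + W)*(-3)) = 9*(-75 - 3*W) = -675 - 27*W)
(-12*4)*A(M((0 - 4)*(-1 - 5), 6), -5) + 4520 = (-12*4)*(-675 - 27*(-5)) + 4520 = -48*(-675 + 135) + 4520 = -48*(-540) + 4520 = 25920 + 4520 = 30440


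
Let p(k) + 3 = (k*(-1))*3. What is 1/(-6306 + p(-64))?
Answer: -1/6117 ≈ -0.00016348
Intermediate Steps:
p(k) = -3 - 3*k (p(k) = -3 + (k*(-1))*3 = -3 - k*3 = -3 - 3*k)
1/(-6306 + p(-64)) = 1/(-6306 + (-3 - 3*(-64))) = 1/(-6306 + (-3 + 192)) = 1/(-6306 + 189) = 1/(-6117) = -1/6117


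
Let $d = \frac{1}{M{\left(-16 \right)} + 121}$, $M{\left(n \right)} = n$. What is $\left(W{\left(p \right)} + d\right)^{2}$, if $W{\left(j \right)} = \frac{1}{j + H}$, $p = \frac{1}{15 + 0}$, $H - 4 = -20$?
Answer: $\frac{1784896}{629759025} \approx 0.0028343$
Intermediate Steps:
$H = -16$ ($H = 4 - 20 = -16$)
$p = \frac{1}{15} \approx 0.066667$
$d = \frac{1}{105}$ ($d = \frac{1}{-16 + 121} = \frac{1}{105} \approx 0.0095238$)
$W{\left(j \right)} = \frac{1}{-16 + j}$ ($W{\left(j \right)} = \frac{1}{j - 16} = \frac{1}{-16 + j}$)
$\left(W{\left(p \right)} + d\right)^{2} = \left(\frac{1}{-16 + \frac{1}{15}} + \frac{1}{105}\right)^{2} = \left(\frac{1}{- \frac{239}{15}} + \frac{1}{105}\right)^{2} = \left(- \frac{15}{239} + \frac{1}{105}\right)^{2} = \left(- \frac{1336}{25095}\right)^{2} = \frac{1784896}{629759025}$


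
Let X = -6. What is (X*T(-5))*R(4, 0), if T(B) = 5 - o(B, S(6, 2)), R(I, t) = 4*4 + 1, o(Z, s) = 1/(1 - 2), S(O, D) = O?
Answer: -612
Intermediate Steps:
o(Z, s) = -1 (o(Z, s) = 1/(-1) = -1)
R(I, t) = 17 (R(I, t) = 16 + 1 = 17)
T(B) = 6 (T(B) = 5 - 1*(-1) = 5 + 1 = 6)
(X*T(-5))*R(4, 0) = -6*6*17 = -36*17 = -612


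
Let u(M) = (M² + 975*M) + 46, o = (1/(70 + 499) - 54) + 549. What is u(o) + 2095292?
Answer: 913974535954/323761 ≈ 2.8230e+6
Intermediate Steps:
o = 281656/569 (o = (1/569 - 54) + 549 = -30725/569 + 549 = 281656/569 ≈ 495.00)
u(M) = 46 + M² + 975*M
u(o) + 2095292 = (46 + (281656/569)² + 975*(281656/569)) + 2095292 = (46 + 79330102336/323761 + 274614600/569) + 2095292 = 235600702742/323761 + 2095292 = 913974535954/323761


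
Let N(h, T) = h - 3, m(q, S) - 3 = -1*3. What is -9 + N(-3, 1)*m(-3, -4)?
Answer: -9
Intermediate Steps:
m(q, S) = 0 (m(q, S) = 3 - 1*3 = 3 - 3 = 0)
N(h, T) = -3 + h
-9 + N(-3, 1)*m(-3, -4) = -9 + (-3 - 3)*0 = -9 - 6*0 = -9 + 0 = -9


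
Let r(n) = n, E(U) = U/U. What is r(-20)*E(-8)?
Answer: -20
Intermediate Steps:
E(U) = 1
r(-20)*E(-8) = -20*1 = -20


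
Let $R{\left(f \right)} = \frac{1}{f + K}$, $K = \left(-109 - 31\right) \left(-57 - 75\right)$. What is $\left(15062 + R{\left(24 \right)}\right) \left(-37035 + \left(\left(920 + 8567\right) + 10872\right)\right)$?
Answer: $- \frac{1161930521081}{4626} \approx -2.5117 \cdot 10^{8}$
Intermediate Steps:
$K = 18480$ ($K = \left(-140\right) \left(-132\right) = 18480$)
$R{\left(f \right)} = \frac{1}{18480 + f}$ ($R{\left(f \right)} = \frac{1}{f + 18480} = \frac{1}{18480 + f}$)
$\left(15062 + R{\left(24 \right)}\right) \left(-37035 + \left(\left(920 + 8567\right) + 10872\right)\right) = \left(15062 + \frac{1}{18480 + 24}\right) \left(-37035 + \left(\left(920 + 8567\right) + 10872\right)\right) = \left(15062 + \frac{1}{18504}\right) \left(-37035 + \left(9487 + 10872\right)\right) = \left(15062 + \frac{1}{18504}\right) \left(-37035 + 20359\right) = \frac{278707249}{18504} \left(-16676\right) = - \frac{1161930521081}{4626}$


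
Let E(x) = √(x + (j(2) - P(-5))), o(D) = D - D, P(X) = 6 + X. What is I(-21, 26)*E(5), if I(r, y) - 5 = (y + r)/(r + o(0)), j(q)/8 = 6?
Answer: 200*√13/21 ≈ 34.339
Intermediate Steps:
j(q) = 48 (j(q) = 8*6 = 48)
o(D) = 0
E(x) = √(47 + x) (E(x) = √(x + (48 - (6 - 5))) = √(x + (48 - 1*1)) = √(x + (48 - 1)) = √(x + 47) = √(47 + x))
I(r, y) = 5 + (r + y)/r (I(r, y) = 5 + (y + r)/(r + 0) = 5 + (r + y)/r)
I(-21, 26)*E(5) = (6 + 26/(-21))*√(47 + 5) = (6 + 26*(-1/21))*√52 = (6 - 26/21)*(2*√13) = 100*(2*√13)/21 = 200*√13/21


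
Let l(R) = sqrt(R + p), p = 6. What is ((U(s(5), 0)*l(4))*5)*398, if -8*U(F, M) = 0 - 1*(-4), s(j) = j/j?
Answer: -995*sqrt(10) ≈ -3146.5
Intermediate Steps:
s(j) = 1
l(R) = sqrt(6 + R) (l(R) = sqrt(R + 6) = sqrt(6 + R))
U(F, M) = -1/2 (U(F, M) = -(0 - 1*(-4))/8 = -(0 + 4)/8 = -1/8*4 = -1/2)
((U(s(5), 0)*l(4))*5)*398 = (-sqrt(6 + 4)/2*5)*398 = (-sqrt(10)/2*5)*398 = -5*sqrt(10)/2*398 = -995*sqrt(10)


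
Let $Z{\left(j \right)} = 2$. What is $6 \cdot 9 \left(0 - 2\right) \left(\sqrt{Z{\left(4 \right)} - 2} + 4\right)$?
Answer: $-432$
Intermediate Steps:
$6 \cdot 9 \left(0 - 2\right) \left(\sqrt{Z{\left(4 \right)} - 2} + 4\right) = 6 \cdot 9 \left(0 - 2\right) \left(\sqrt{2 - 2} + 4\right) = 54 \left(- 2 \left(\sqrt{0} + 4\right)\right) = 54 \left(- 2 \left(0 + 4\right)\right) = 54 \left(\left(-2\right) 4\right) = 54 \left(-8\right) = -432$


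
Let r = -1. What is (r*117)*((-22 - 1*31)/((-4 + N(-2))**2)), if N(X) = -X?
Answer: 6201/4 ≈ 1550.3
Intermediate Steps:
(r*117)*((-22 - 1*31)/((-4 + N(-2))**2)) = (-1*117)*((-22 - 1*31)/((-4 - 1*(-2))**2)) = -117*(-22 - 31)/((-4 + 2)**2) = -(-6201)/((-2)**2) = -(-6201)/4 = -117*(-53/4) = 6201/4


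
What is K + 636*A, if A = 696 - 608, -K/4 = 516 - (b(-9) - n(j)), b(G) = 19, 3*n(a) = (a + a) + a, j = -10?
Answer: 54020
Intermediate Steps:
n(a) = a (n(a) = ((a + a) + a)/3 = (2*a + a)/3 = (3*a)/3 = a)
K = -1948 (K = -4*(516 - (19 - 1*(-10))) = -4*(516 - (19 + 10)) = -4*(516 - 1*29) = -4*(516 - 29) = -4*487 = -1948)
A = 88
K + 636*A = -1948 + 636*88 = -1948 + 55968 = 54020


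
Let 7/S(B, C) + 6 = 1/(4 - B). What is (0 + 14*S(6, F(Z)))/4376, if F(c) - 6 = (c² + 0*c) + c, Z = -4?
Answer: -49/14222 ≈ -0.0034454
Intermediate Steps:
F(c) = 6 + c + c² (F(c) = 6 + ((c² + 0*c) + c) = 6 + ((c² + 0) + c) = 6 + (c² + c) = 6 + (c + c²) = 6 + c + c²)
S(B, C) = 7/(-6 + 1/(4 - B))
(0 + 14*S(6, F(Z)))/4376 = (0 + 14*(7*(4 - 1*6)/(-23 + 6*6)))/4376 = (0 + 14*(7*(4 - 6)/(-23 + 36)))*(1/4376) = (0 + 14*(7*(-2)/13))*(1/4376) = (0 + 14*(7*(1/13)*(-2)))*(1/4376) = (0 + 14*(-14/13))*(1/4376) = (0 - 196/13)*(1/4376) = -196/13*1/4376 = -49/14222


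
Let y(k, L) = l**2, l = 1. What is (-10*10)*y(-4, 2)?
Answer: -100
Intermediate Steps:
y(k, L) = 1 (y(k, L) = 1**2 = 1)
(-10*10)*y(-4, 2) = -10*10*1 = -100*1 = -100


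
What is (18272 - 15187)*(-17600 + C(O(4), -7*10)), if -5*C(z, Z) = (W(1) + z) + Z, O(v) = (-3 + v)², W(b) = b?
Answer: -54254044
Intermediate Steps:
C(z, Z) = -⅕ - Z/5 - z/5 (C(z, Z) = -((1 + z) + Z)/5 = -(1 + Z + z)/5 = -⅕ - Z/5 - z/5)
(18272 - 15187)*(-17600 + C(O(4), -7*10)) = (18272 - 15187)*(-17600 + (-⅕ - (-7)*10/5 - (-3 + 4)²/5)) = 3085*(-17600 + (-⅕ - ⅕*(-70) - ⅕*1²)) = 3085*(-17600 + (-⅕ + 14 - ⅕*1)) = 3085*(-17600 + (-⅕ + 14 - ⅕)) = 3085*(-17600 + 68/5) = 3085*(-87932/5) = -54254044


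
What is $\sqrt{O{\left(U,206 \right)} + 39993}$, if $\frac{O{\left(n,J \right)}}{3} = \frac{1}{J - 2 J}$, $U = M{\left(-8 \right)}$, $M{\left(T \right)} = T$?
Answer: $\frac{3 \sqrt{188571370}}{206} \approx 199.98$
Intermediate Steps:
$U = -8$
$O{\left(n,J \right)} = - \frac{3}{J}$ ($O{\left(n,J \right)} = \frac{3}{J - 2 J} = \frac{3}{\left(-1\right) J} = 3 \left(- \frac{1}{J}\right) = - \frac{3}{J}$)
$\sqrt{O{\left(U,206 \right)} + 39993} = \sqrt{- \frac{3}{206} + 39993} = \sqrt{\frac{8238555}{206}} = \frac{3 \sqrt{188571370}}{206}$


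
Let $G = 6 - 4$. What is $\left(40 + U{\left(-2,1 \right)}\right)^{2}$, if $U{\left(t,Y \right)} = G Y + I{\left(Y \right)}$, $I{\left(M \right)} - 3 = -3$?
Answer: $1764$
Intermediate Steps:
$G = 2$
$I{\left(M \right)} = 0$ ($I{\left(M \right)} = 3 - 3 = 0$)
$U{\left(t,Y \right)} = 2 Y$ ($U{\left(t,Y \right)} = 2 Y + 0 = 2 Y$)
$\left(40 + U{\left(-2,1 \right)}\right)^{2} = \left(40 + 2 \cdot 1\right)^{2} = \left(40 + 2\right)^{2} = 42^{2} = 1764$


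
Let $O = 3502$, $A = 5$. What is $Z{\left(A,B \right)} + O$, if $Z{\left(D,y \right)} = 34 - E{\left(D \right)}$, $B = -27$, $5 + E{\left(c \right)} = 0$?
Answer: $3541$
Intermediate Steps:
$E{\left(c \right)} = -5$ ($E{\left(c \right)} = -5 + 0 = -5$)
$Z{\left(D,y \right)} = 39$ ($Z{\left(D,y \right)} = 34 - -5 = 34 + 5 = 39$)
$Z{\left(A,B \right)} + O = 39 + 3502 = 3541$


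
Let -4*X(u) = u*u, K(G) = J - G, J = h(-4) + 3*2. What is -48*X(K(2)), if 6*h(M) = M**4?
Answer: 78400/3 ≈ 26133.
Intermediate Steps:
h(M) = M**4/6
J = 146/3 (J = (1/6)*(-4)**4 + 3*2 = (1/6)*256 + 6 = 128/3 + 6 = 146/3 ≈ 48.667)
K(G) = 146/3 - G
X(u) = -u**2/4 (X(u) = -u*u/4 = -u**2/4)
-48*X(K(2)) = -(-12)*(146/3 - 1*2)**2 = -(-12)*(146/3 - 2)**2 = -(-12)*(140/3)**2 = -(-12)*19600/9 = -48*(-4900/9) = 78400/3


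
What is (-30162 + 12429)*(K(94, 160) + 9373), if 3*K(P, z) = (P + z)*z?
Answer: -406434449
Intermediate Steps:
K(P, z) = z*(P + z)/3 (K(P, z) = ((P + z)*z)/3 = (z*(P + z))/3 = z*(P + z)/3)
(-30162 + 12429)*(K(94, 160) + 9373) = (-30162 + 12429)*((⅓)*160*(94 + 160) + 9373) = -17733*((⅓)*160*254 + 9373) = -17733*(40640/3 + 9373) = -17733*68759/3 = -406434449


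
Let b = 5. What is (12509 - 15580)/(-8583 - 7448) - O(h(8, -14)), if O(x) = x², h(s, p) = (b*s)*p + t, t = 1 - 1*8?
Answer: -5153787088/16031 ≈ -3.2149e+5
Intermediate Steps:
t = -7 (t = 1 - 8 = -7)
h(s, p) = -7 + 5*p*s (h(s, p) = (5*s)*p - 7 = 5*p*s - 7 = -7 + 5*p*s)
(12509 - 15580)/(-8583 - 7448) - O(h(8, -14)) = (12509 - 15580)/(-8583 - 7448) - (-7 + 5*(-14)*8)² = -3071/(-16031) - (-7 - 560)² = -3071*(-1/16031) - 1*(-567)² = 3071/16031 - 1*321489 = 3071/16031 - 321489 = -5153787088/16031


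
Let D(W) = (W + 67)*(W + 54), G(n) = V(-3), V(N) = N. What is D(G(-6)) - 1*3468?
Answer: -204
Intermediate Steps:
G(n) = -3
D(W) = (54 + W)*(67 + W) (D(W) = (67 + W)*(54 + W) = (54 + W)*(67 + W))
D(G(-6)) - 1*3468 = (3618 + (-3)² + 121*(-3)) - 1*3468 = (3618 + 9 - 363) - 3468 = 3264 - 3468 = -204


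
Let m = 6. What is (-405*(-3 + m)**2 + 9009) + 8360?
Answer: 13724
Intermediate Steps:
(-405*(-3 + m)**2 + 9009) + 8360 = (-405*(-3 + 6)**2 + 9009) + 8360 = (-405*3**2 + 9009) + 8360 = (-405*9 + 9009) + 8360 = (-3645 + 9009) + 8360 = 5364 + 8360 = 13724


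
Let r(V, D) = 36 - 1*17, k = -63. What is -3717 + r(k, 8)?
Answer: -3698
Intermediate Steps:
r(V, D) = 19 (r(V, D) = 36 - 17 = 19)
-3717 + r(k, 8) = -3717 + 19 = -3698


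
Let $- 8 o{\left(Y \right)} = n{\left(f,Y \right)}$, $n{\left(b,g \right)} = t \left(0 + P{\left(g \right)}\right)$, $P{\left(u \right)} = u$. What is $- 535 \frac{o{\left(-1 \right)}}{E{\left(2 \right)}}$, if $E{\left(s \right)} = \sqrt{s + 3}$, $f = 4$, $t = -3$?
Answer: $\frac{321 \sqrt{5}}{8} \approx 89.722$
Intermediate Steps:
$E{\left(s \right)} = \sqrt{3 + s}$
$n{\left(b,g \right)} = - 3 g$ ($n{\left(b,g \right)} = - 3 \left(0 + g\right) = - 3 g$)
$o{\left(Y \right)} = \frac{3 Y}{8}$ ($o{\left(Y \right)} = - \frac{\left(-3\right) Y}{8} = \frac{3 Y}{8}$)
$- 535 \frac{o{\left(-1 \right)}}{E{\left(2 \right)}} = - 535 \frac{\frac{3}{8} \left(-1\right)}{\sqrt{3 + 2}} = - 535 \left(- \frac{3}{8 \sqrt{5}}\right) = - 535 \left(- \frac{3 \frac{\sqrt{5}}{5}}{8}\right) = - 535 \left(- \frac{3 \sqrt{5}}{40}\right) = \frac{321 \sqrt{5}}{8}$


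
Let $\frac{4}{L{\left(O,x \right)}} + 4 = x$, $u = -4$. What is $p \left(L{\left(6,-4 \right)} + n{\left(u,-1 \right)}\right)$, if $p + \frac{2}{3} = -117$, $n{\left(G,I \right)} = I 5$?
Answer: $\frac{3883}{6} \approx 647.17$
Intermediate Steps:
$L{\left(O,x \right)} = \frac{4}{-4 + x}$
$n{\left(G,I \right)} = 5 I$
$p = - \frac{353}{3}$ ($p = - \frac{2}{3} - 117 = - \frac{353}{3} \approx -117.67$)
$p \left(L{\left(6,-4 \right)} + n{\left(u,-1 \right)}\right) = - \frac{353 \left(\frac{4}{-4 - 4} + 5 \left(-1\right)\right)}{3} = - \frac{353 \left(\frac{4}{-8} - 5\right)}{3} = - \frac{353 \left(4 \left(- \frac{1}{8}\right) - 5\right)}{3} = - \frac{353 \left(- \frac{1}{2} - 5\right)}{3} = \left(- \frac{353}{3}\right) \left(- \frac{11}{2}\right) = \frac{3883}{6}$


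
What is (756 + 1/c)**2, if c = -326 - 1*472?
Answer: 363955204369/636804 ≈ 5.7153e+5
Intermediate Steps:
c = -798 (c = -326 - 472 = -798)
(756 + 1/c)**2 = (756 + 1/(-798))**2 = (756 - 1/798)**2 = (603287/798)**2 = 363955204369/636804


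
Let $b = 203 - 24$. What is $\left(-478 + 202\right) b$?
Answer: $-49404$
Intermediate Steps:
$b = 179$ ($b = 203 - 24 = 179$)
$\left(-478 + 202\right) b = \left(-478 + 202\right) 179 = \left(-276\right) 179 = -49404$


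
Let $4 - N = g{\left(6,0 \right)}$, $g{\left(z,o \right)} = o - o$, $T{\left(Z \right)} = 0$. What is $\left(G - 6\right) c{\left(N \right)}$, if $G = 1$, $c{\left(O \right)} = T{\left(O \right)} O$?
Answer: $0$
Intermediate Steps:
$g{\left(z,o \right)} = 0$
$N = 4$ ($N = 4 - 0 = 4 + 0 = 4$)
$c{\left(O \right)} = 0$ ($c{\left(O \right)} = 0 O = 0$)
$\left(G - 6\right) c{\left(N \right)} = \left(1 - 6\right) 0 = \left(-5\right) 0 = 0$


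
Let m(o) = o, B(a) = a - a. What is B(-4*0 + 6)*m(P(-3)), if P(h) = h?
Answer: 0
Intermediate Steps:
B(a) = 0
B(-4*0 + 6)*m(P(-3)) = 0*(-3) = 0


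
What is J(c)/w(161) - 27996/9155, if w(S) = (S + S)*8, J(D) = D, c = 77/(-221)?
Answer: -2276959393/744557840 ≈ -3.0581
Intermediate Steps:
c = -77/221 (c = 77*(-1/221) = -77/221 ≈ -0.34842)
w(S) = 16*S (w(S) = (2*S)*8 = 16*S)
J(c)/w(161) - 27996/9155 = -77/(221*(16*161)) - 27996/9155 = -77/221/2576 - 27996*1/9155 = -77/221*1/2576 - 27996/9155 = -11/81328 - 27996/9155 = -2276959393/744557840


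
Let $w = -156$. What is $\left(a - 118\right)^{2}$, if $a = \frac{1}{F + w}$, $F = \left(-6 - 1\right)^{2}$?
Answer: $\frac{159441129}{11449} \approx 13926.0$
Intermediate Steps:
$F = 49$ ($F = \left(-7\right)^{2} = 49$)
$a = - \frac{1}{107}$ ($a = \frac{1}{49 - 156} = \frac{1}{-107} = - \frac{1}{107} \approx -0.0093458$)
$\left(a - 118\right)^{2} = \left(- \frac{1}{107} - 118\right)^{2} = \left(- \frac{12627}{107}\right)^{2} = \frac{159441129}{11449}$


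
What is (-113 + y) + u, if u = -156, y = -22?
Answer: -291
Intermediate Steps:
(-113 + y) + u = (-113 - 22) - 156 = -135 - 156 = -291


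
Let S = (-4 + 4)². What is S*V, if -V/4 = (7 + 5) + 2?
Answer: 0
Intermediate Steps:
S = 0 (S = 0² = 0)
V = -56 (V = -4*((7 + 5) + 2) = -4*(12 + 2) = -4*14 = -56)
S*V = 0*(-56) = 0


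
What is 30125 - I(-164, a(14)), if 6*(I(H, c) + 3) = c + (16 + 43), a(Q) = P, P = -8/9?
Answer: 1626389/54 ≈ 30118.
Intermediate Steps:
P = -8/9 (P = -8*⅑ = -8/9 ≈ -0.88889)
a(Q) = -8/9
I(H, c) = 41/6 + c/6 (I(H, c) = -3 + (c + (16 + 43))/6 = -3 + (c + 59)/6 = -3 + (59 + c)/6 = -3 + (59/6 + c/6) = 41/6 + c/6)
30125 - I(-164, a(14)) = 30125 - (41/6 + (⅙)*(-8/9)) = 30125 - (41/6 - 4/27) = 30125 - 1*361/54 = 30125 - 361/54 = 1626389/54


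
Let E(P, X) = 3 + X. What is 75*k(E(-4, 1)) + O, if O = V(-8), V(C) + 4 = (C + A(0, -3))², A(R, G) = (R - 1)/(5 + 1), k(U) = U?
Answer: 13057/36 ≈ 362.69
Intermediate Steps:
A(R, G) = -⅙ + R/6 (A(R, G) = (-1 + R)/6 = (-1 + R)*(⅙) = -⅙ + R/6)
V(C) = -4 + (-⅙ + C)² (V(C) = -4 + (C + (-⅙ + (⅙)*0))² = -4 + (C + (-⅙ + 0))² = -4 + (C - ⅙)² = -4 + (-⅙ + C)²)
O = 2257/36 (O = -4 + (-1 + 6*(-8))²/36 = -4 + (-1 - 48)²/36 = -4 + (1/36)*(-49)² = -4 + (1/36)*2401 = -4 + 2401/36 = 2257/36 ≈ 62.694)
75*k(E(-4, 1)) + O = 75*(3 + 1) + 2257/36 = 75*4 + 2257/36 = 300 + 2257/36 = 13057/36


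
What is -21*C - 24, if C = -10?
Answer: 186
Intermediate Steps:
-21*C - 24 = -21*(-10) - 24 = 210 - 24 = 186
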